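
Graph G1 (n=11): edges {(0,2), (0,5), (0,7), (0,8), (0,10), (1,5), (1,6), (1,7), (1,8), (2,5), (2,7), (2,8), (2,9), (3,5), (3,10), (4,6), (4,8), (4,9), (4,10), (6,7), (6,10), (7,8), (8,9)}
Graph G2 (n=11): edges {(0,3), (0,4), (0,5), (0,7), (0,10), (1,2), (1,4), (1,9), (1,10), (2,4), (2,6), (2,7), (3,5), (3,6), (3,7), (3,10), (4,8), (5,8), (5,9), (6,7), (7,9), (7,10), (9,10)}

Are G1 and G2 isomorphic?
Yes, isomorphic

The graphs are isomorphic.
One valid mapping φ: V(G1) → V(G2): 0→0, 1→9, 2→3, 3→8, 4→2, 5→5, 6→1, 7→10, 8→7, 9→6, 10→4

Verify φ preserves adjacency — for each edge of G1, its image is an edge of G2:
  (0,2) → (φ(0),φ(2)) = (0,3) ∈ E(G2) ✓
  (0,5) → (φ(0),φ(5)) = (0,5) ∈ E(G2) ✓
  (0,7) → (φ(0),φ(7)) = (0,10) ∈ E(G2) ✓
  (0,8) → (φ(0),φ(8)) = (0,7) ∈ E(G2) ✓
  (0,10) → (φ(0),φ(10)) = (0,4) ∈ E(G2) ✓
  (1,5) → (φ(1),φ(5)) = (5,9) ∈ E(G2) ✓
  (1,6) → (φ(1),φ(6)) = (1,9) ∈ E(G2) ✓
  (1,7) → (φ(1),φ(7)) = (9,10) ∈ E(G2) ✓
  (1,8) → (φ(1),φ(8)) = (7,9) ∈ E(G2) ✓
  (2,5) → (φ(2),φ(5)) = (3,5) ∈ E(G2) ✓
  (2,7) → (φ(2),φ(7)) = (3,10) ∈ E(G2) ✓
  (2,8) → (φ(2),φ(8)) = (3,7) ∈ E(G2) ✓
  (2,9) → (φ(2),φ(9)) = (3,6) ∈ E(G2) ✓
  (3,5) → (φ(3),φ(5)) = (5,8) ∈ E(G2) ✓
  (3,10) → (φ(3),φ(10)) = (4,8) ∈ E(G2) ✓
  (4,6) → (φ(4),φ(6)) = (1,2) ∈ E(G2) ✓
  (4,8) → (φ(4),φ(8)) = (2,7) ∈ E(G2) ✓
  (4,9) → (φ(4),φ(9)) = (2,6) ∈ E(G2) ✓
  (4,10) → (φ(4),φ(10)) = (2,4) ∈ E(G2) ✓
  (6,7) → (φ(6),φ(7)) = (1,10) ∈ E(G2) ✓
  (6,10) → (φ(6),φ(10)) = (1,4) ∈ E(G2) ✓
  (7,8) → (φ(7),φ(8)) = (7,10) ∈ E(G2) ✓
  (8,9) → (φ(8),φ(9)) = (6,7) ∈ E(G2) ✓
All 23 edges of G1 map to edges of G2, and |E(G1)| = |E(G2)| = 23, so φ is a bijection on edges as well as vertices. Hence G1 ≅ G2.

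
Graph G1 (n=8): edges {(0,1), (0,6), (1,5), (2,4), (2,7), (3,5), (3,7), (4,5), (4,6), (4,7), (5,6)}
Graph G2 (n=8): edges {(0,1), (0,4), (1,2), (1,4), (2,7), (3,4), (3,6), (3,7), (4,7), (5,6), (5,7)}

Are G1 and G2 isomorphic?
Yes, isomorphic

The graphs are isomorphic.
One valid mapping φ: V(G1) → V(G2): 0→6, 1→5, 2→0, 3→2, 4→4, 5→7, 6→3, 7→1

Verify φ preserves adjacency — for each edge of G1, its image is an edge of G2:
  (0,1) → (φ(0),φ(1)) = (5,6) ∈ E(G2) ✓
  (0,6) → (φ(0),φ(6)) = (3,6) ∈ E(G2) ✓
  (1,5) → (φ(1),φ(5)) = (5,7) ∈ E(G2) ✓
  (2,4) → (φ(2),φ(4)) = (0,4) ∈ E(G2) ✓
  (2,7) → (φ(2),φ(7)) = (0,1) ∈ E(G2) ✓
  (3,5) → (φ(3),φ(5)) = (2,7) ∈ E(G2) ✓
  (3,7) → (φ(3),φ(7)) = (1,2) ∈ E(G2) ✓
  (4,5) → (φ(4),φ(5)) = (4,7) ∈ E(G2) ✓
  (4,6) → (φ(4),φ(6)) = (3,4) ∈ E(G2) ✓
  (4,7) → (φ(4),φ(7)) = (1,4) ∈ E(G2) ✓
  (5,6) → (φ(5),φ(6)) = (3,7) ∈ E(G2) ✓
All 11 edges of G1 map to edges of G2, and |E(G1)| = |E(G2)| = 11, so φ is a bijection on edges as well as vertices. Hence G1 ≅ G2.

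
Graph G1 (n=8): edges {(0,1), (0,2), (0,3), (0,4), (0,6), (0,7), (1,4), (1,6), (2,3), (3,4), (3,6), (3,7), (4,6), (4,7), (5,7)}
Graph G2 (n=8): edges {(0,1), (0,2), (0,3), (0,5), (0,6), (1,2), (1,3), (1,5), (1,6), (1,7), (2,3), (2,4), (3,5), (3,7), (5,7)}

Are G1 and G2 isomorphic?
Yes, isomorphic

The graphs are isomorphic.
One valid mapping φ: V(G1) → V(G2): 0→1, 1→7, 2→6, 3→0, 4→3, 5→4, 6→5, 7→2

Verify φ preserves adjacency — for each edge of G1, its image is an edge of G2:
  (0,1) → (φ(0),φ(1)) = (1,7) ∈ E(G2) ✓
  (0,2) → (φ(0),φ(2)) = (1,6) ∈ E(G2) ✓
  (0,3) → (φ(0),φ(3)) = (0,1) ∈ E(G2) ✓
  (0,4) → (φ(0),φ(4)) = (1,3) ∈ E(G2) ✓
  (0,6) → (φ(0),φ(6)) = (1,5) ∈ E(G2) ✓
  (0,7) → (φ(0),φ(7)) = (1,2) ∈ E(G2) ✓
  (1,4) → (φ(1),φ(4)) = (3,7) ∈ E(G2) ✓
  (1,6) → (φ(1),φ(6)) = (5,7) ∈ E(G2) ✓
  (2,3) → (φ(2),φ(3)) = (0,6) ∈ E(G2) ✓
  (3,4) → (φ(3),φ(4)) = (0,3) ∈ E(G2) ✓
  (3,6) → (φ(3),φ(6)) = (0,5) ∈ E(G2) ✓
  (3,7) → (φ(3),φ(7)) = (0,2) ∈ E(G2) ✓
  (4,6) → (φ(4),φ(6)) = (3,5) ∈ E(G2) ✓
  (4,7) → (φ(4),φ(7)) = (2,3) ∈ E(G2) ✓
  (5,7) → (φ(5),φ(7)) = (2,4) ∈ E(G2) ✓
All 15 edges of G1 map to edges of G2, and |E(G1)| = |E(G2)| = 15, so φ is a bijection on edges as well as vertices. Hence G1 ≅ G2.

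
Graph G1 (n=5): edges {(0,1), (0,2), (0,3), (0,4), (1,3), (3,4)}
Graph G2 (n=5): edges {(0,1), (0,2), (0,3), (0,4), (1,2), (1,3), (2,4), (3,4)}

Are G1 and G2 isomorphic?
No, not isomorphic

The graphs are NOT isomorphic.

Counting edges: G1 has 6 edge(s); G2 has 8 edge(s).
Edge count is an isomorphism invariant (a bijection on vertices induces a bijection on edges), so differing edge counts rule out isomorphism.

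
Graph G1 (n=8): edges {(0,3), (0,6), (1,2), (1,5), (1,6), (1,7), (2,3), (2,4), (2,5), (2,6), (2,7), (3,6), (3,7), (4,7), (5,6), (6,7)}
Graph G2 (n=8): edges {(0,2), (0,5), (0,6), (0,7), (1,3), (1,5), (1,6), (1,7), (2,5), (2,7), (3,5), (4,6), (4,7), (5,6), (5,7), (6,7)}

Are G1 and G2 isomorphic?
Yes, isomorphic

The graphs are isomorphic.
One valid mapping φ: V(G1) → V(G2): 0→3, 1→0, 2→7, 3→1, 4→4, 5→2, 6→5, 7→6

Verify φ preserves adjacency — for each edge of G1, its image is an edge of G2:
  (0,3) → (φ(0),φ(3)) = (1,3) ∈ E(G2) ✓
  (0,6) → (φ(0),φ(6)) = (3,5) ∈ E(G2) ✓
  (1,2) → (φ(1),φ(2)) = (0,7) ∈ E(G2) ✓
  (1,5) → (φ(1),φ(5)) = (0,2) ∈ E(G2) ✓
  (1,6) → (φ(1),φ(6)) = (0,5) ∈ E(G2) ✓
  (1,7) → (φ(1),φ(7)) = (0,6) ∈ E(G2) ✓
  (2,3) → (φ(2),φ(3)) = (1,7) ∈ E(G2) ✓
  (2,4) → (φ(2),φ(4)) = (4,7) ∈ E(G2) ✓
  (2,5) → (φ(2),φ(5)) = (2,7) ∈ E(G2) ✓
  (2,6) → (φ(2),φ(6)) = (5,7) ∈ E(G2) ✓
  (2,7) → (φ(2),φ(7)) = (6,7) ∈ E(G2) ✓
  (3,6) → (φ(3),φ(6)) = (1,5) ∈ E(G2) ✓
  (3,7) → (φ(3),φ(7)) = (1,6) ∈ E(G2) ✓
  (4,7) → (φ(4),φ(7)) = (4,6) ∈ E(G2) ✓
  (5,6) → (φ(5),φ(6)) = (2,5) ∈ E(G2) ✓
  (6,7) → (φ(6),φ(7)) = (5,6) ∈ E(G2) ✓
All 16 edges of G1 map to edges of G2, and |E(G1)| = |E(G2)| = 16, so φ is a bijection on edges as well as vertices. Hence G1 ≅ G2.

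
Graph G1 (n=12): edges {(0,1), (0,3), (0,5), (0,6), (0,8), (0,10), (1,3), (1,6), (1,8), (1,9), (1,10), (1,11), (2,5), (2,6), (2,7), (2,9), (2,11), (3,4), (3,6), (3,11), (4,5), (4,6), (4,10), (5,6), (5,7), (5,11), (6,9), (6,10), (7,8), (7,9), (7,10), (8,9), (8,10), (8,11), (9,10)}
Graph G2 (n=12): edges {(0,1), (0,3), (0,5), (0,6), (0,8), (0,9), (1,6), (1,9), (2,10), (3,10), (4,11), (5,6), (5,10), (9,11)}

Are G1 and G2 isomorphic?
No, not isomorphic

The graphs are NOT isomorphic.

Connected components of G1: 1 component(s) with vertex sets [[0, 1, 2, 3, 4, 5, 6, 7, 8, 9, 10, 11]], sizes [12].
Connected components of G2: 2 component(s) with vertex sets [[7], [0, 1, 2, 3, 4, 5, 6, 8, 9, 10, 11]], sizes [1, 11].
The number of connected components (and the multiset of component sizes) is an isomorphism invariant — an isomorphism maps each component of G1 bijectively onto a component of G2. Since G1 has 1 component(s) and G2 has 2, they cannot be isomorphic.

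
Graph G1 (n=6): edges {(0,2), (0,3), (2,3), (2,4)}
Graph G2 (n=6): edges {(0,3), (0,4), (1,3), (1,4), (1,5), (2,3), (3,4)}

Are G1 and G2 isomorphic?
No, not isomorphic

The graphs are NOT isomorphic.

Counting triangles (3-cliques): G1 has 1, G2 has 2.
Triangle count is an isomorphism invariant, so differing triangle counts rule out isomorphism.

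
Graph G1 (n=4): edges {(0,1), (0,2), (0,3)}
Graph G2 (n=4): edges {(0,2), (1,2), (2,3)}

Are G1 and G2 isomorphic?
Yes, isomorphic

The graphs are isomorphic.
One valid mapping φ: V(G1) → V(G2): 0→2, 1→0, 2→3, 3→1

Verify φ preserves adjacency — for each edge of G1, its image is an edge of G2:
  (0,1) → (φ(0),φ(1)) = (0,2) ∈ E(G2) ✓
  (0,2) → (φ(0),φ(2)) = (2,3) ∈ E(G2) ✓
  (0,3) → (φ(0),φ(3)) = (1,2) ∈ E(G2) ✓
All 3 edges of G1 map to edges of G2, and |E(G1)| = |E(G2)| = 3, so φ is a bijection on edges as well as vertices. Hence G1 ≅ G2.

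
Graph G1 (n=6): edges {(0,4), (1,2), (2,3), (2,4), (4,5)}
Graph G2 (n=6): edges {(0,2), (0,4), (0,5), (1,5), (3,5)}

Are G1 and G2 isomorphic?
Yes, isomorphic

The graphs are isomorphic.
One valid mapping φ: V(G1) → V(G2): 0→3, 1→4, 2→0, 3→2, 4→5, 5→1

Verify φ preserves adjacency — for each edge of G1, its image is an edge of G2:
  (0,4) → (φ(0),φ(4)) = (3,5) ∈ E(G2) ✓
  (1,2) → (φ(1),φ(2)) = (0,4) ∈ E(G2) ✓
  (2,3) → (φ(2),φ(3)) = (0,2) ∈ E(G2) ✓
  (2,4) → (φ(2),φ(4)) = (0,5) ∈ E(G2) ✓
  (4,5) → (φ(4),φ(5)) = (1,5) ∈ E(G2) ✓
All 5 edges of G1 map to edges of G2, and |E(G1)| = |E(G2)| = 5, so φ is a bijection on edges as well as vertices. Hence G1 ≅ G2.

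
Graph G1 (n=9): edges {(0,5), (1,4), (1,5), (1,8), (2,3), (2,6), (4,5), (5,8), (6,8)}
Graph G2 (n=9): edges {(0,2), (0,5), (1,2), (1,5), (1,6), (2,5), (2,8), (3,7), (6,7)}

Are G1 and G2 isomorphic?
Yes, isomorphic

The graphs are isomorphic.
One valid mapping φ: V(G1) → V(G2): 0→8, 1→5, 2→7, 3→3, 4→0, 5→2, 6→6, 7→4, 8→1

Verify φ preserves adjacency — for each edge of G1, its image is an edge of G2:
  (0,5) → (φ(0),φ(5)) = (2,8) ∈ E(G2) ✓
  (1,4) → (φ(1),φ(4)) = (0,5) ∈ E(G2) ✓
  (1,5) → (φ(1),φ(5)) = (2,5) ∈ E(G2) ✓
  (1,8) → (φ(1),φ(8)) = (1,5) ∈ E(G2) ✓
  (2,3) → (φ(2),φ(3)) = (3,7) ∈ E(G2) ✓
  (2,6) → (φ(2),φ(6)) = (6,7) ∈ E(G2) ✓
  (4,5) → (φ(4),φ(5)) = (0,2) ∈ E(G2) ✓
  (5,8) → (φ(5),φ(8)) = (1,2) ∈ E(G2) ✓
  (6,8) → (φ(6),φ(8)) = (1,6) ∈ E(G2) ✓
All 9 edges of G1 map to edges of G2, and |E(G1)| = |E(G2)| = 9, so φ is a bijection on edges as well as vertices. Hence G1 ≅ G2.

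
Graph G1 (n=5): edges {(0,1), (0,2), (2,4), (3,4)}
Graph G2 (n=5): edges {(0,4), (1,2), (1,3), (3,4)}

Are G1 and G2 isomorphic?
Yes, isomorphic

The graphs are isomorphic.
One valid mapping φ: V(G1) → V(G2): 0→1, 1→2, 2→3, 3→0, 4→4

Verify φ preserves adjacency — for each edge of G1, its image is an edge of G2:
  (0,1) → (φ(0),φ(1)) = (1,2) ∈ E(G2) ✓
  (0,2) → (φ(0),φ(2)) = (1,3) ∈ E(G2) ✓
  (2,4) → (φ(2),φ(4)) = (3,4) ∈ E(G2) ✓
  (3,4) → (φ(3),φ(4)) = (0,4) ∈ E(G2) ✓
All 4 edges of G1 map to edges of G2, and |E(G1)| = |E(G2)| = 4, so φ is a bijection on edges as well as vertices. Hence G1 ≅ G2.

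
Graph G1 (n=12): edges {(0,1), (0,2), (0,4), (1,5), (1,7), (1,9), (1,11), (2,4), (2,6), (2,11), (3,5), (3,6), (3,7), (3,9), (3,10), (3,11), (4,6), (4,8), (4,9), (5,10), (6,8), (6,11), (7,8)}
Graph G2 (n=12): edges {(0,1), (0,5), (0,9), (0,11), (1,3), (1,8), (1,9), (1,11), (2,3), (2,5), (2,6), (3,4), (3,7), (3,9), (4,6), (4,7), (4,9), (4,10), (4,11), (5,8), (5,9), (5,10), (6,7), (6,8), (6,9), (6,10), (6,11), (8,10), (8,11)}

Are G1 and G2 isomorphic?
No, not isomorphic

The graphs are NOT isomorphic.

Degrees in G1: deg(0)=3, deg(1)=5, deg(2)=4, deg(3)=6, deg(4)=5, deg(5)=3, deg(6)=5, deg(7)=3, deg(8)=3, deg(9)=3, deg(10)=2, deg(11)=4.
Sorted degree sequence of G1: [6, 5, 5, 5, 4, 4, 3, 3, 3, 3, 3, 2].
Degrees in G2: deg(0)=4, deg(1)=5, deg(2)=3, deg(3)=5, deg(4)=6, deg(5)=5, deg(6)=7, deg(7)=3, deg(8)=5, deg(9)=6, deg(10)=4, deg(11)=5.
Sorted degree sequence of G2: [7, 6, 6, 5, 5, 5, 5, 5, 4, 4, 3, 3].
The (sorted) degree sequence is an isomorphism invariant, so since G1 and G2 have different degree sequences they cannot be isomorphic.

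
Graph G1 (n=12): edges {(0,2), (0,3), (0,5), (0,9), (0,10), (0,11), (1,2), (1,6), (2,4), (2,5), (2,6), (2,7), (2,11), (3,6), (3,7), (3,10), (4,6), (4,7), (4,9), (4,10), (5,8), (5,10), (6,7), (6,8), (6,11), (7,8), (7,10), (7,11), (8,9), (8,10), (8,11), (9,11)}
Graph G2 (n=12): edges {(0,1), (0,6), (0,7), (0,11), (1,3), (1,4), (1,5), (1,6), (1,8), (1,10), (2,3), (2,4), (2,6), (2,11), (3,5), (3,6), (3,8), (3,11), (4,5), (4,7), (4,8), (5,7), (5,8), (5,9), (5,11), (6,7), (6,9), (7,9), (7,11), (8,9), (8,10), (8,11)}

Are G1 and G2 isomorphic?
Yes, isomorphic

The graphs are isomorphic.
One valid mapping φ: V(G1) → V(G2): 0→6, 1→10, 2→1, 3→9, 4→4, 5→0, 6→8, 7→5, 8→11, 9→2, 10→7, 11→3

Verify φ preserves adjacency — for each edge of G1, its image is an edge of G2:
  (0,2) → (φ(0),φ(2)) = (1,6) ∈ E(G2) ✓
  (0,3) → (φ(0),φ(3)) = (6,9) ∈ E(G2) ✓
  (0,5) → (φ(0),φ(5)) = (0,6) ∈ E(G2) ✓
  (0,9) → (φ(0),φ(9)) = (2,6) ∈ E(G2) ✓
  (0,10) → (φ(0),φ(10)) = (6,7) ∈ E(G2) ✓
  (0,11) → (φ(0),φ(11)) = (3,6) ∈ E(G2) ✓
  (1,2) → (φ(1),φ(2)) = (1,10) ∈ E(G2) ✓
  (1,6) → (φ(1),φ(6)) = (8,10) ∈ E(G2) ✓
  (2,4) → (φ(2),φ(4)) = (1,4) ∈ E(G2) ✓
  (2,5) → (φ(2),φ(5)) = (0,1) ∈ E(G2) ✓
  (2,6) → (φ(2),φ(6)) = (1,8) ∈ E(G2) ✓
  (2,7) → (φ(2),φ(7)) = (1,5) ∈ E(G2) ✓
  (2,11) → (φ(2),φ(11)) = (1,3) ∈ E(G2) ✓
  (3,6) → (φ(3),φ(6)) = (8,9) ∈ E(G2) ✓
  (3,7) → (φ(3),φ(7)) = (5,9) ∈ E(G2) ✓
  (3,10) → (φ(3),φ(10)) = (7,9) ∈ E(G2) ✓
  (4,6) → (φ(4),φ(6)) = (4,8) ∈ E(G2) ✓
  (4,7) → (φ(4),φ(7)) = (4,5) ∈ E(G2) ✓
  (4,9) → (φ(4),φ(9)) = (2,4) ∈ E(G2) ✓
  (4,10) → (φ(4),φ(10)) = (4,7) ∈ E(G2) ✓
  (5,8) → (φ(5),φ(8)) = (0,11) ∈ E(G2) ✓
  (5,10) → (φ(5),φ(10)) = (0,7) ∈ E(G2) ✓
  (6,7) → (φ(6),φ(7)) = (5,8) ∈ E(G2) ✓
  (6,8) → (φ(6),φ(8)) = (8,11) ∈ E(G2) ✓
  (6,11) → (φ(6),φ(11)) = (3,8) ∈ E(G2) ✓
  (7,8) → (φ(7),φ(8)) = (5,11) ∈ E(G2) ✓
  (7,10) → (φ(7),φ(10)) = (5,7) ∈ E(G2) ✓
  (7,11) → (φ(7),φ(11)) = (3,5) ∈ E(G2) ✓
  (8,9) → (φ(8),φ(9)) = (2,11) ∈ E(G2) ✓
  (8,10) → (φ(8),φ(10)) = (7,11) ∈ E(G2) ✓
  (8,11) → (φ(8),φ(11)) = (3,11) ∈ E(G2) ✓
  (9,11) → (φ(9),φ(11)) = (2,3) ∈ E(G2) ✓
All 32 edges of G1 map to edges of G2, and |E(G1)| = |E(G2)| = 32, so φ is a bijection on edges as well as vertices. Hence G1 ≅ G2.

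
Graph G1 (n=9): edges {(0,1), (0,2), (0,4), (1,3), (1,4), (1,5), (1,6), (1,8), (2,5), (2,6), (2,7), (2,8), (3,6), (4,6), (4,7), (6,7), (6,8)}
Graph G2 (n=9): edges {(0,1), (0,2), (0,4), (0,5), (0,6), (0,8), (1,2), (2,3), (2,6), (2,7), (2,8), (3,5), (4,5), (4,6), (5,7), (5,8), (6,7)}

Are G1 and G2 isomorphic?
Yes, isomorphic

The graphs are isomorphic.
One valid mapping φ: V(G1) → V(G2): 0→7, 1→2, 2→5, 3→1, 4→6, 5→3, 6→0, 7→4, 8→8

Verify φ preserves adjacency — for each edge of G1, its image is an edge of G2:
  (0,1) → (φ(0),φ(1)) = (2,7) ∈ E(G2) ✓
  (0,2) → (φ(0),φ(2)) = (5,7) ∈ E(G2) ✓
  (0,4) → (φ(0),φ(4)) = (6,7) ∈ E(G2) ✓
  (1,3) → (φ(1),φ(3)) = (1,2) ∈ E(G2) ✓
  (1,4) → (φ(1),φ(4)) = (2,6) ∈ E(G2) ✓
  (1,5) → (φ(1),φ(5)) = (2,3) ∈ E(G2) ✓
  (1,6) → (φ(1),φ(6)) = (0,2) ∈ E(G2) ✓
  (1,8) → (φ(1),φ(8)) = (2,8) ∈ E(G2) ✓
  (2,5) → (φ(2),φ(5)) = (3,5) ∈ E(G2) ✓
  (2,6) → (φ(2),φ(6)) = (0,5) ∈ E(G2) ✓
  (2,7) → (φ(2),φ(7)) = (4,5) ∈ E(G2) ✓
  (2,8) → (φ(2),φ(8)) = (5,8) ∈ E(G2) ✓
  (3,6) → (φ(3),φ(6)) = (0,1) ∈ E(G2) ✓
  (4,6) → (φ(4),φ(6)) = (0,6) ∈ E(G2) ✓
  (4,7) → (φ(4),φ(7)) = (4,6) ∈ E(G2) ✓
  (6,7) → (φ(6),φ(7)) = (0,4) ∈ E(G2) ✓
  (6,8) → (φ(6),φ(8)) = (0,8) ∈ E(G2) ✓
All 17 edges of G1 map to edges of G2, and |E(G1)| = |E(G2)| = 17, so φ is a bijection on edges as well as vertices. Hence G1 ≅ G2.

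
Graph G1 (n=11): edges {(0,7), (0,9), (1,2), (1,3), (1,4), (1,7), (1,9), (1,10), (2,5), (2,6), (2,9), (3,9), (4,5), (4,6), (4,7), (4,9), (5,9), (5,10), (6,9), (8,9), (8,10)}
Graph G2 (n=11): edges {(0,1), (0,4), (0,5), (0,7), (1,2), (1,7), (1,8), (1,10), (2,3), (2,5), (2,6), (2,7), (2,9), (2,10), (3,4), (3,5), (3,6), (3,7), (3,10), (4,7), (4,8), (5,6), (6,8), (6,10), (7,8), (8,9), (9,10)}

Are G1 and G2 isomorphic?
No, not isomorphic

The graphs are NOT isomorphic.

Degrees in G1: deg(0)=2, deg(1)=6, deg(2)=4, deg(3)=2, deg(4)=5, deg(5)=4, deg(6)=3, deg(7)=3, deg(8)=2, deg(9)=8, deg(10)=3.
Sorted degree sequence of G1: [8, 6, 5, 4, 4, 3, 3, 3, 2, 2, 2].
Degrees in G2: deg(0)=4, deg(1)=5, deg(2)=7, deg(3)=6, deg(4)=4, deg(5)=4, deg(6)=5, deg(7)=6, deg(8)=5, deg(9)=3, deg(10)=5.
Sorted degree sequence of G2: [7, 6, 6, 5, 5, 5, 5, 4, 4, 4, 3].
The (sorted) degree sequence is an isomorphism invariant, so since G1 and G2 have different degree sequences they cannot be isomorphic.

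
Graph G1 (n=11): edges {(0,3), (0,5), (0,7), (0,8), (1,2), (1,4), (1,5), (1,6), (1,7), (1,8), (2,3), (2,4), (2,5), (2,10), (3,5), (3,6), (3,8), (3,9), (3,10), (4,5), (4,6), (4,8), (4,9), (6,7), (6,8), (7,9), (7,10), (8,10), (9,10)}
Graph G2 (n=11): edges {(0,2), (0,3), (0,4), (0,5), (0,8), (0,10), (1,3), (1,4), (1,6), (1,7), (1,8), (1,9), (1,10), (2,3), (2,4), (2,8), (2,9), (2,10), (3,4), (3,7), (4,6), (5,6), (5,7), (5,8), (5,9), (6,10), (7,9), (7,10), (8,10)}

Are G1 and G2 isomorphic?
Yes, isomorphic

The graphs are isomorphic.
One valid mapping φ: V(G1) → V(G2): 0→6, 1→0, 2→3, 3→1, 4→2, 5→4, 6→8, 7→5, 8→10, 9→9, 10→7

Verify φ preserves adjacency — for each edge of G1, its image is an edge of G2:
  (0,3) → (φ(0),φ(3)) = (1,6) ∈ E(G2) ✓
  (0,5) → (φ(0),φ(5)) = (4,6) ∈ E(G2) ✓
  (0,7) → (φ(0),φ(7)) = (5,6) ∈ E(G2) ✓
  (0,8) → (φ(0),φ(8)) = (6,10) ∈ E(G2) ✓
  (1,2) → (φ(1),φ(2)) = (0,3) ∈ E(G2) ✓
  (1,4) → (φ(1),φ(4)) = (0,2) ∈ E(G2) ✓
  (1,5) → (φ(1),φ(5)) = (0,4) ∈ E(G2) ✓
  (1,6) → (φ(1),φ(6)) = (0,8) ∈ E(G2) ✓
  (1,7) → (φ(1),φ(7)) = (0,5) ∈ E(G2) ✓
  (1,8) → (φ(1),φ(8)) = (0,10) ∈ E(G2) ✓
  (2,3) → (φ(2),φ(3)) = (1,3) ∈ E(G2) ✓
  (2,4) → (φ(2),φ(4)) = (2,3) ∈ E(G2) ✓
  (2,5) → (φ(2),φ(5)) = (3,4) ∈ E(G2) ✓
  (2,10) → (φ(2),φ(10)) = (3,7) ∈ E(G2) ✓
  (3,5) → (φ(3),φ(5)) = (1,4) ∈ E(G2) ✓
  (3,6) → (φ(3),φ(6)) = (1,8) ∈ E(G2) ✓
  (3,8) → (φ(3),φ(8)) = (1,10) ∈ E(G2) ✓
  (3,9) → (φ(3),φ(9)) = (1,9) ∈ E(G2) ✓
  (3,10) → (φ(3),φ(10)) = (1,7) ∈ E(G2) ✓
  (4,5) → (φ(4),φ(5)) = (2,4) ∈ E(G2) ✓
  (4,6) → (φ(4),φ(6)) = (2,8) ∈ E(G2) ✓
  (4,8) → (φ(4),φ(8)) = (2,10) ∈ E(G2) ✓
  (4,9) → (φ(4),φ(9)) = (2,9) ∈ E(G2) ✓
  (6,7) → (φ(6),φ(7)) = (5,8) ∈ E(G2) ✓
  (6,8) → (φ(6),φ(8)) = (8,10) ∈ E(G2) ✓
  (7,9) → (φ(7),φ(9)) = (5,9) ∈ E(G2) ✓
  (7,10) → (φ(7),φ(10)) = (5,7) ∈ E(G2) ✓
  (8,10) → (φ(8),φ(10)) = (7,10) ∈ E(G2) ✓
  (9,10) → (φ(9),φ(10)) = (7,9) ∈ E(G2) ✓
All 29 edges of G1 map to edges of G2, and |E(G1)| = |E(G2)| = 29, so φ is a bijection on edges as well as vertices. Hence G1 ≅ G2.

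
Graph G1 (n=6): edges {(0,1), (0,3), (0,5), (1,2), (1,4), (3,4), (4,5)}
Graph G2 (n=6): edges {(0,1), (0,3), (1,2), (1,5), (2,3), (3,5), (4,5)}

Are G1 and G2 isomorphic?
Yes, isomorphic

The graphs are isomorphic.
One valid mapping φ: V(G1) → V(G2): 0→1, 1→5, 2→4, 3→2, 4→3, 5→0

Verify φ preserves adjacency — for each edge of G1, its image is an edge of G2:
  (0,1) → (φ(0),φ(1)) = (1,5) ∈ E(G2) ✓
  (0,3) → (φ(0),φ(3)) = (1,2) ∈ E(G2) ✓
  (0,5) → (φ(0),φ(5)) = (0,1) ∈ E(G2) ✓
  (1,2) → (φ(1),φ(2)) = (4,5) ∈ E(G2) ✓
  (1,4) → (φ(1),φ(4)) = (3,5) ∈ E(G2) ✓
  (3,4) → (φ(3),φ(4)) = (2,3) ∈ E(G2) ✓
  (4,5) → (φ(4),φ(5)) = (0,3) ∈ E(G2) ✓
All 7 edges of G1 map to edges of G2, and |E(G1)| = |E(G2)| = 7, so φ is a bijection on edges as well as vertices. Hence G1 ≅ G2.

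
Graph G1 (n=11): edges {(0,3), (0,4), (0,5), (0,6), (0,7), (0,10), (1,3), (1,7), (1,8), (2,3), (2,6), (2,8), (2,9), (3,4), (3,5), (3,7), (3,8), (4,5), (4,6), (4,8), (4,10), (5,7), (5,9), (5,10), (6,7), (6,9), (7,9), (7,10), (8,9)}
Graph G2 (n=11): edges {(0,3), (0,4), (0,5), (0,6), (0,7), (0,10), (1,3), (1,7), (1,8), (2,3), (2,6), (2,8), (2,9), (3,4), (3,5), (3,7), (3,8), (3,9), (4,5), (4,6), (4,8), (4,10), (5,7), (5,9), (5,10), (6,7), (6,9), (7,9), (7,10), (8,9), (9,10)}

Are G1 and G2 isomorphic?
No, not isomorphic

The graphs are NOT isomorphic.

Counting edges: G1 has 29 edge(s); G2 has 31 edge(s).
Edge count is an isomorphism invariant (a bijection on vertices induces a bijection on edges), so differing edge counts rule out isomorphism.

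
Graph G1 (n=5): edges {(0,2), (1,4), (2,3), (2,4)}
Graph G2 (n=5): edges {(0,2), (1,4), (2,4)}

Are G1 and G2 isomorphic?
No, not isomorphic

The graphs are NOT isomorphic.

Counting edges: G1 has 4 edge(s); G2 has 3 edge(s).
Edge count is an isomorphism invariant (a bijection on vertices induces a bijection on edges), so differing edge counts rule out isomorphism.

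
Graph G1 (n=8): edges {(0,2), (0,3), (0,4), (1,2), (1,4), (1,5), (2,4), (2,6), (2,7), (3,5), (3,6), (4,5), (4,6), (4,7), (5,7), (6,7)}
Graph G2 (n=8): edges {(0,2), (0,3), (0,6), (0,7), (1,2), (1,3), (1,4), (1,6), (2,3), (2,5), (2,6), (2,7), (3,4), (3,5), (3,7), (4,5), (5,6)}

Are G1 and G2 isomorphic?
No, not isomorphic

The graphs are NOT isomorphic.

Degrees in G1: deg(0)=3, deg(1)=3, deg(2)=5, deg(3)=3, deg(4)=6, deg(5)=4, deg(6)=4, deg(7)=4.
Sorted degree sequence of G1: [6, 5, 4, 4, 4, 3, 3, 3].
Degrees in G2: deg(0)=4, deg(1)=4, deg(2)=6, deg(3)=6, deg(4)=3, deg(5)=4, deg(6)=4, deg(7)=3.
Sorted degree sequence of G2: [6, 6, 4, 4, 4, 4, 3, 3].
The (sorted) degree sequence is an isomorphism invariant, so since G1 and G2 have different degree sequences they cannot be isomorphic.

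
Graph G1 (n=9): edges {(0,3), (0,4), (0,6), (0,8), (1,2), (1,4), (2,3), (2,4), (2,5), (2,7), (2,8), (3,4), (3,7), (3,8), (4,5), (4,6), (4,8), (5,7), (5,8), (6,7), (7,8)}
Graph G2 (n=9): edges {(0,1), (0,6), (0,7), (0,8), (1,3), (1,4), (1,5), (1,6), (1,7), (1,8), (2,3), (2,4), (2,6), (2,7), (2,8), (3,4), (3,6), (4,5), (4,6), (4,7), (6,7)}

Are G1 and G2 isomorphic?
Yes, isomorphic

The graphs are isomorphic.
One valid mapping φ: V(G1) → V(G2): 0→0, 1→5, 2→4, 3→7, 4→1, 5→3, 6→8, 7→2, 8→6

Verify φ preserves adjacency — for each edge of G1, its image is an edge of G2:
  (0,3) → (φ(0),φ(3)) = (0,7) ∈ E(G2) ✓
  (0,4) → (φ(0),φ(4)) = (0,1) ∈ E(G2) ✓
  (0,6) → (φ(0),φ(6)) = (0,8) ∈ E(G2) ✓
  (0,8) → (φ(0),φ(8)) = (0,6) ∈ E(G2) ✓
  (1,2) → (φ(1),φ(2)) = (4,5) ∈ E(G2) ✓
  (1,4) → (φ(1),φ(4)) = (1,5) ∈ E(G2) ✓
  (2,3) → (φ(2),φ(3)) = (4,7) ∈ E(G2) ✓
  (2,4) → (φ(2),φ(4)) = (1,4) ∈ E(G2) ✓
  (2,5) → (φ(2),φ(5)) = (3,4) ∈ E(G2) ✓
  (2,7) → (φ(2),φ(7)) = (2,4) ∈ E(G2) ✓
  (2,8) → (φ(2),φ(8)) = (4,6) ∈ E(G2) ✓
  (3,4) → (φ(3),φ(4)) = (1,7) ∈ E(G2) ✓
  (3,7) → (φ(3),φ(7)) = (2,7) ∈ E(G2) ✓
  (3,8) → (φ(3),φ(8)) = (6,7) ∈ E(G2) ✓
  (4,5) → (φ(4),φ(5)) = (1,3) ∈ E(G2) ✓
  (4,6) → (φ(4),φ(6)) = (1,8) ∈ E(G2) ✓
  (4,8) → (φ(4),φ(8)) = (1,6) ∈ E(G2) ✓
  (5,7) → (φ(5),φ(7)) = (2,3) ∈ E(G2) ✓
  (5,8) → (φ(5),φ(8)) = (3,6) ∈ E(G2) ✓
  (6,7) → (φ(6),φ(7)) = (2,8) ∈ E(G2) ✓
  (7,8) → (φ(7),φ(8)) = (2,6) ∈ E(G2) ✓
All 21 edges of G1 map to edges of G2, and |E(G1)| = |E(G2)| = 21, so φ is a bijection on edges as well as vertices. Hence G1 ≅ G2.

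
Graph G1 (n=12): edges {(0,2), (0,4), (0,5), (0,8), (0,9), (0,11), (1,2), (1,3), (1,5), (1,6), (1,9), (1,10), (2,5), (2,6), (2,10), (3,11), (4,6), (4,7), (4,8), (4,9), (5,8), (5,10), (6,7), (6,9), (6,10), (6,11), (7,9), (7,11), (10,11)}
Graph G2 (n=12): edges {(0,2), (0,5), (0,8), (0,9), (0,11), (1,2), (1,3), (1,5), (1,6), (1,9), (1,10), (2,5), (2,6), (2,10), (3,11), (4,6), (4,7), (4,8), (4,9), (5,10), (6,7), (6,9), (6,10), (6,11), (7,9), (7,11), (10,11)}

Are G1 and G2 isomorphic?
No, not isomorphic

The graphs are NOT isomorphic.

Counting edges: G1 has 29 edge(s); G2 has 27 edge(s).
Edge count is an isomorphism invariant (a bijection on vertices induces a bijection on edges), so differing edge counts rule out isomorphism.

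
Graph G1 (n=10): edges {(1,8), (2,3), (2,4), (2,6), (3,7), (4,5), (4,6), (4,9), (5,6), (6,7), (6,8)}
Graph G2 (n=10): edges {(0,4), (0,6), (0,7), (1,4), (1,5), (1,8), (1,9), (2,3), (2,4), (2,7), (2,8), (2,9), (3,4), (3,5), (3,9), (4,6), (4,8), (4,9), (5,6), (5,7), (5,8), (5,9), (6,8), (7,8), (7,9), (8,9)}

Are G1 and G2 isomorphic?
No, not isomorphic

The graphs are NOT isomorphic.

Counting triangles (3-cliques): G1 has 2, G2 has 22.
Triangle count is an isomorphism invariant, so differing triangle counts rule out isomorphism.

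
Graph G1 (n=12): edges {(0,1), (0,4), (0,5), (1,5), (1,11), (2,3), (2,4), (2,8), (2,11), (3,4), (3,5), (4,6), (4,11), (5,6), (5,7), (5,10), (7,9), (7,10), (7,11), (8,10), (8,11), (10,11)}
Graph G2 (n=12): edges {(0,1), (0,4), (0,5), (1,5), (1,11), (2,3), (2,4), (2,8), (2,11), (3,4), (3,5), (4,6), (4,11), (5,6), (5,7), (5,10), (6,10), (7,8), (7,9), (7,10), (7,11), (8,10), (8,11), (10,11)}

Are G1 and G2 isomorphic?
No, not isomorphic

The graphs are NOT isomorphic.

Counting edges: G1 has 22 edge(s); G2 has 24 edge(s).
Edge count is an isomorphism invariant (a bijection on vertices induces a bijection on edges), so differing edge counts rule out isomorphism.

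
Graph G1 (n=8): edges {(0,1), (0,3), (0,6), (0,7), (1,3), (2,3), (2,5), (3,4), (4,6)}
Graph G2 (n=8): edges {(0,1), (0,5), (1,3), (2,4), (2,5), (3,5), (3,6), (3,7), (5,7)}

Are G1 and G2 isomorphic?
Yes, isomorphic

The graphs are isomorphic.
One valid mapping φ: V(G1) → V(G2): 0→3, 1→7, 2→2, 3→5, 4→0, 5→4, 6→1, 7→6

Verify φ preserves adjacency — for each edge of G1, its image is an edge of G2:
  (0,1) → (φ(0),φ(1)) = (3,7) ∈ E(G2) ✓
  (0,3) → (φ(0),φ(3)) = (3,5) ∈ E(G2) ✓
  (0,6) → (φ(0),φ(6)) = (1,3) ∈ E(G2) ✓
  (0,7) → (φ(0),φ(7)) = (3,6) ∈ E(G2) ✓
  (1,3) → (φ(1),φ(3)) = (5,7) ∈ E(G2) ✓
  (2,3) → (φ(2),φ(3)) = (2,5) ∈ E(G2) ✓
  (2,5) → (φ(2),φ(5)) = (2,4) ∈ E(G2) ✓
  (3,4) → (φ(3),φ(4)) = (0,5) ∈ E(G2) ✓
  (4,6) → (φ(4),φ(6)) = (0,1) ∈ E(G2) ✓
All 9 edges of G1 map to edges of G2, and |E(G1)| = |E(G2)| = 9, so φ is a bijection on edges as well as vertices. Hence G1 ≅ G2.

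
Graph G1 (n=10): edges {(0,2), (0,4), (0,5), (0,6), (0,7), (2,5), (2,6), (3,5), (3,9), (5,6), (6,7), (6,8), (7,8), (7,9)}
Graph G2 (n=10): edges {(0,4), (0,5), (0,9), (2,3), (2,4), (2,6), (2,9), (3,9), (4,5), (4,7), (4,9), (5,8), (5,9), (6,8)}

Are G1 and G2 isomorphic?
Yes, isomorphic

The graphs are isomorphic.
One valid mapping φ: V(G1) → V(G2): 0→4, 1→1, 2→0, 3→8, 4→7, 5→5, 6→9, 7→2, 8→3, 9→6

Verify φ preserves adjacency — for each edge of G1, its image is an edge of G2:
  (0,2) → (φ(0),φ(2)) = (0,4) ∈ E(G2) ✓
  (0,4) → (φ(0),φ(4)) = (4,7) ∈ E(G2) ✓
  (0,5) → (φ(0),φ(5)) = (4,5) ∈ E(G2) ✓
  (0,6) → (φ(0),φ(6)) = (4,9) ∈ E(G2) ✓
  (0,7) → (φ(0),φ(7)) = (2,4) ∈ E(G2) ✓
  (2,5) → (φ(2),φ(5)) = (0,5) ∈ E(G2) ✓
  (2,6) → (φ(2),φ(6)) = (0,9) ∈ E(G2) ✓
  (3,5) → (φ(3),φ(5)) = (5,8) ∈ E(G2) ✓
  (3,9) → (φ(3),φ(9)) = (6,8) ∈ E(G2) ✓
  (5,6) → (φ(5),φ(6)) = (5,9) ∈ E(G2) ✓
  (6,7) → (φ(6),φ(7)) = (2,9) ∈ E(G2) ✓
  (6,8) → (φ(6),φ(8)) = (3,9) ∈ E(G2) ✓
  (7,8) → (φ(7),φ(8)) = (2,3) ∈ E(G2) ✓
  (7,9) → (φ(7),φ(9)) = (2,6) ∈ E(G2) ✓
All 14 edges of G1 map to edges of G2, and |E(G1)| = |E(G2)| = 14, so φ is a bijection on edges as well as vertices. Hence G1 ≅ G2.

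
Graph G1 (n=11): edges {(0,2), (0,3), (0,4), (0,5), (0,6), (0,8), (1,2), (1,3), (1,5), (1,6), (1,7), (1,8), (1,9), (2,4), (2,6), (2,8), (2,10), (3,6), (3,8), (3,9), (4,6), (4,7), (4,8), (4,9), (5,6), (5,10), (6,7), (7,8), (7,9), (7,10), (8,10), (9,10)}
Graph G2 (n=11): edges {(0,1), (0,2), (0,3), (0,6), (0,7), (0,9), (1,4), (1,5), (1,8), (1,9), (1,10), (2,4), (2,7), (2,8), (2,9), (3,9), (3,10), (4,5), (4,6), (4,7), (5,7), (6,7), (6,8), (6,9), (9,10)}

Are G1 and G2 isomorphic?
No, not isomorphic

The graphs are NOT isomorphic.

Counting triangles (3-cliques): G1 has 25, G2 has 12.
Triangle count is an isomorphism invariant, so differing triangle counts rule out isomorphism.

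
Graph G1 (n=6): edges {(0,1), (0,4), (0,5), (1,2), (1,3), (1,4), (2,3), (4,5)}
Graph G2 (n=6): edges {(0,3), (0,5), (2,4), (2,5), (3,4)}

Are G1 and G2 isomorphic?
No, not isomorphic

The graphs are NOT isomorphic.

Degrees in G1: deg(0)=3, deg(1)=4, deg(2)=2, deg(3)=2, deg(4)=3, deg(5)=2.
Sorted degree sequence of G1: [4, 3, 3, 2, 2, 2].
Degrees in G2: deg(0)=2, deg(1)=0, deg(2)=2, deg(3)=2, deg(4)=2, deg(5)=2.
Sorted degree sequence of G2: [2, 2, 2, 2, 2, 0].
The (sorted) degree sequence is an isomorphism invariant, so since G1 and G2 have different degree sequences they cannot be isomorphic.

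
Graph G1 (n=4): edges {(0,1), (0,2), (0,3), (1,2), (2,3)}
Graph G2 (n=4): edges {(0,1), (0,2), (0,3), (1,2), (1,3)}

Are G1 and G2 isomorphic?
Yes, isomorphic

The graphs are isomorphic.
One valid mapping φ: V(G1) → V(G2): 0→0, 1→3, 2→1, 3→2

Verify φ preserves adjacency — for each edge of G1, its image is an edge of G2:
  (0,1) → (φ(0),φ(1)) = (0,3) ∈ E(G2) ✓
  (0,2) → (φ(0),φ(2)) = (0,1) ∈ E(G2) ✓
  (0,3) → (φ(0),φ(3)) = (0,2) ∈ E(G2) ✓
  (1,2) → (φ(1),φ(2)) = (1,3) ∈ E(G2) ✓
  (2,3) → (φ(2),φ(3)) = (1,2) ∈ E(G2) ✓
All 5 edges of G1 map to edges of G2, and |E(G1)| = |E(G2)| = 5, so φ is a bijection on edges as well as vertices. Hence G1 ≅ G2.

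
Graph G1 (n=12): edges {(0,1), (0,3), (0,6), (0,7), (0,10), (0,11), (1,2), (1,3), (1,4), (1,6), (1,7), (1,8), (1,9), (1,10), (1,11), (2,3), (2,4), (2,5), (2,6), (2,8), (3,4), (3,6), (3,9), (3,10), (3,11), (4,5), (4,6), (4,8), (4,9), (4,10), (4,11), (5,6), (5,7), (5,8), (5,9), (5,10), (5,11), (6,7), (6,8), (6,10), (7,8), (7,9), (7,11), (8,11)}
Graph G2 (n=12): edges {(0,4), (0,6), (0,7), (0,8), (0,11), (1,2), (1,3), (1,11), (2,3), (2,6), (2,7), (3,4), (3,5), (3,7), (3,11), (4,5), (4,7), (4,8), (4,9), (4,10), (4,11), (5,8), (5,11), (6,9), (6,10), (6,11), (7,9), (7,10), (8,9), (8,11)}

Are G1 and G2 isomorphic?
No, not isomorphic

The graphs are NOT isomorphic.

Degrees in G1: deg(0)=6, deg(1)=10, deg(2)=6, deg(3)=8, deg(4)=9, deg(5)=8, deg(6)=9, deg(7)=7, deg(8)=7, deg(9)=5, deg(10)=6, deg(11)=7.
Sorted degree sequence of G1: [10, 9, 9, 8, 8, 7, 7, 7, 6, 6, 6, 5].
Degrees in G2: deg(0)=5, deg(1)=3, deg(2)=4, deg(3)=6, deg(4)=8, deg(5)=4, deg(6)=5, deg(7)=6, deg(8)=5, deg(9)=4, deg(10)=3, deg(11)=7.
Sorted degree sequence of G2: [8, 7, 6, 6, 5, 5, 5, 4, 4, 4, 3, 3].
The (sorted) degree sequence is an isomorphism invariant, so since G1 and G2 have different degree sequences they cannot be isomorphic.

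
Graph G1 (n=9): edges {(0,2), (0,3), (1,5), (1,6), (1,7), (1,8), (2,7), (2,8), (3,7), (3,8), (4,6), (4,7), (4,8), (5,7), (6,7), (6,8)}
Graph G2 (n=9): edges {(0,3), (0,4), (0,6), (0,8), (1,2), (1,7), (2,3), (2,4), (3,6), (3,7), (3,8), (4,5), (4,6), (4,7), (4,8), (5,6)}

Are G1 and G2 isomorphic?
Yes, isomorphic

The graphs are isomorphic.
One valid mapping φ: V(G1) → V(G2): 0→1, 1→6, 2→7, 3→2, 4→8, 5→5, 6→0, 7→4, 8→3

Verify φ preserves adjacency — for each edge of G1, its image is an edge of G2:
  (0,2) → (φ(0),φ(2)) = (1,7) ∈ E(G2) ✓
  (0,3) → (φ(0),φ(3)) = (1,2) ∈ E(G2) ✓
  (1,5) → (φ(1),φ(5)) = (5,6) ∈ E(G2) ✓
  (1,6) → (φ(1),φ(6)) = (0,6) ∈ E(G2) ✓
  (1,7) → (φ(1),φ(7)) = (4,6) ∈ E(G2) ✓
  (1,8) → (φ(1),φ(8)) = (3,6) ∈ E(G2) ✓
  (2,7) → (φ(2),φ(7)) = (4,7) ∈ E(G2) ✓
  (2,8) → (φ(2),φ(8)) = (3,7) ∈ E(G2) ✓
  (3,7) → (φ(3),φ(7)) = (2,4) ∈ E(G2) ✓
  (3,8) → (φ(3),φ(8)) = (2,3) ∈ E(G2) ✓
  (4,6) → (φ(4),φ(6)) = (0,8) ∈ E(G2) ✓
  (4,7) → (φ(4),φ(7)) = (4,8) ∈ E(G2) ✓
  (4,8) → (φ(4),φ(8)) = (3,8) ∈ E(G2) ✓
  (5,7) → (φ(5),φ(7)) = (4,5) ∈ E(G2) ✓
  (6,7) → (φ(6),φ(7)) = (0,4) ∈ E(G2) ✓
  (6,8) → (φ(6),φ(8)) = (0,3) ∈ E(G2) ✓
All 16 edges of G1 map to edges of G2, and |E(G1)| = |E(G2)| = 16, so φ is a bijection on edges as well as vertices. Hence G1 ≅ G2.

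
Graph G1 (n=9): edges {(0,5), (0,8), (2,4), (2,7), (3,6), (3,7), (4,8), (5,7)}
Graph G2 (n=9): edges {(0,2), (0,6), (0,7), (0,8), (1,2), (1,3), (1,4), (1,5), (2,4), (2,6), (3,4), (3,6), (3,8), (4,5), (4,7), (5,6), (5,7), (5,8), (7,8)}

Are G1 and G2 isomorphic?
No, not isomorphic

The graphs are NOT isomorphic.

Counting triangles (3-cliques): G1 has 0, G2 has 7.
Triangle count is an isomorphism invariant, so differing triangle counts rule out isomorphism.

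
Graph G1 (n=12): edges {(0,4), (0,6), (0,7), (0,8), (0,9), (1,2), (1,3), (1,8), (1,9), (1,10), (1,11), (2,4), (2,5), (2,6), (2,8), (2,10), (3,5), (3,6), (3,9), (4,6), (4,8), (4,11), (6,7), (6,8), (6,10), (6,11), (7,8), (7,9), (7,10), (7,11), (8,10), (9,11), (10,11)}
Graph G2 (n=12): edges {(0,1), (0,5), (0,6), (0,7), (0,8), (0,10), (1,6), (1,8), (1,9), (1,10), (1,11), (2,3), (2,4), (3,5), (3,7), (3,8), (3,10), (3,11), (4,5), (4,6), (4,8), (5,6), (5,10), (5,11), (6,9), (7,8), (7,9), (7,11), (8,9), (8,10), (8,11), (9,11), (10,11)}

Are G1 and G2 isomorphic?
Yes, isomorphic

The graphs are isomorphic.
One valid mapping φ: V(G1) → V(G2): 0→9, 1→5, 2→3, 3→4, 4→7, 5→2, 6→8, 7→1, 8→11, 9→6, 10→10, 11→0

Verify φ preserves adjacency — for each edge of G1, its image is an edge of G2:
  (0,4) → (φ(0),φ(4)) = (7,9) ∈ E(G2) ✓
  (0,6) → (φ(0),φ(6)) = (8,9) ∈ E(G2) ✓
  (0,7) → (φ(0),φ(7)) = (1,9) ∈ E(G2) ✓
  (0,8) → (φ(0),φ(8)) = (9,11) ∈ E(G2) ✓
  (0,9) → (φ(0),φ(9)) = (6,9) ∈ E(G2) ✓
  (1,2) → (φ(1),φ(2)) = (3,5) ∈ E(G2) ✓
  (1,3) → (φ(1),φ(3)) = (4,5) ∈ E(G2) ✓
  (1,8) → (φ(1),φ(8)) = (5,11) ∈ E(G2) ✓
  (1,9) → (φ(1),φ(9)) = (5,6) ∈ E(G2) ✓
  (1,10) → (φ(1),φ(10)) = (5,10) ∈ E(G2) ✓
  (1,11) → (φ(1),φ(11)) = (0,5) ∈ E(G2) ✓
  (2,4) → (φ(2),φ(4)) = (3,7) ∈ E(G2) ✓
  (2,5) → (φ(2),φ(5)) = (2,3) ∈ E(G2) ✓
  (2,6) → (φ(2),φ(6)) = (3,8) ∈ E(G2) ✓
  (2,8) → (φ(2),φ(8)) = (3,11) ∈ E(G2) ✓
  (2,10) → (φ(2),φ(10)) = (3,10) ∈ E(G2) ✓
  (3,5) → (φ(3),φ(5)) = (2,4) ∈ E(G2) ✓
  (3,6) → (φ(3),φ(6)) = (4,8) ∈ E(G2) ✓
  (3,9) → (φ(3),φ(9)) = (4,6) ∈ E(G2) ✓
  (4,6) → (φ(4),φ(6)) = (7,8) ∈ E(G2) ✓
  (4,8) → (φ(4),φ(8)) = (7,11) ∈ E(G2) ✓
  (4,11) → (φ(4),φ(11)) = (0,7) ∈ E(G2) ✓
  (6,7) → (φ(6),φ(7)) = (1,8) ∈ E(G2) ✓
  (6,8) → (φ(6),φ(8)) = (8,11) ∈ E(G2) ✓
  (6,10) → (φ(6),φ(10)) = (8,10) ∈ E(G2) ✓
  (6,11) → (φ(6),φ(11)) = (0,8) ∈ E(G2) ✓
  (7,8) → (φ(7),φ(8)) = (1,11) ∈ E(G2) ✓
  (7,9) → (φ(7),φ(9)) = (1,6) ∈ E(G2) ✓
  (7,10) → (φ(7),φ(10)) = (1,10) ∈ E(G2) ✓
  (7,11) → (φ(7),φ(11)) = (0,1) ∈ E(G2) ✓
  (8,10) → (φ(8),φ(10)) = (10,11) ∈ E(G2) ✓
  (9,11) → (φ(9),φ(11)) = (0,6) ∈ E(G2) ✓
  (10,11) → (φ(10),φ(11)) = (0,10) ∈ E(G2) ✓
All 33 edges of G1 map to edges of G2, and |E(G1)| = |E(G2)| = 33, so φ is a bijection on edges as well as vertices. Hence G1 ≅ G2.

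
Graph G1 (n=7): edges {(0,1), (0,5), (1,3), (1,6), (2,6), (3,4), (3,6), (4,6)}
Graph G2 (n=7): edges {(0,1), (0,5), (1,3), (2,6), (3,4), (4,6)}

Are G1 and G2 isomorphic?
No, not isomorphic

The graphs are NOT isomorphic.

Counting edges: G1 has 8 edge(s); G2 has 6 edge(s).
Edge count is an isomorphism invariant (a bijection on vertices induces a bijection on edges), so differing edge counts rule out isomorphism.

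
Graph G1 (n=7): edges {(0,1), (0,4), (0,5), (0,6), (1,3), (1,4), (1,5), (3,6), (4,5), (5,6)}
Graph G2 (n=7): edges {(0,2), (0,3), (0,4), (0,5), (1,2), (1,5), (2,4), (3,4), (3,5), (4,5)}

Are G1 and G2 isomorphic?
Yes, isomorphic

The graphs are isomorphic.
One valid mapping φ: V(G1) → V(G2): 0→4, 1→5, 2→6, 3→1, 4→3, 5→0, 6→2

Verify φ preserves adjacency — for each edge of G1, its image is an edge of G2:
  (0,1) → (φ(0),φ(1)) = (4,5) ∈ E(G2) ✓
  (0,4) → (φ(0),φ(4)) = (3,4) ∈ E(G2) ✓
  (0,5) → (φ(0),φ(5)) = (0,4) ∈ E(G2) ✓
  (0,6) → (φ(0),φ(6)) = (2,4) ∈ E(G2) ✓
  (1,3) → (φ(1),φ(3)) = (1,5) ∈ E(G2) ✓
  (1,4) → (φ(1),φ(4)) = (3,5) ∈ E(G2) ✓
  (1,5) → (φ(1),φ(5)) = (0,5) ∈ E(G2) ✓
  (3,6) → (φ(3),φ(6)) = (1,2) ∈ E(G2) ✓
  (4,5) → (φ(4),φ(5)) = (0,3) ∈ E(G2) ✓
  (5,6) → (φ(5),φ(6)) = (0,2) ∈ E(G2) ✓
All 10 edges of G1 map to edges of G2, and |E(G1)| = |E(G2)| = 10, so φ is a bijection on edges as well as vertices. Hence G1 ≅ G2.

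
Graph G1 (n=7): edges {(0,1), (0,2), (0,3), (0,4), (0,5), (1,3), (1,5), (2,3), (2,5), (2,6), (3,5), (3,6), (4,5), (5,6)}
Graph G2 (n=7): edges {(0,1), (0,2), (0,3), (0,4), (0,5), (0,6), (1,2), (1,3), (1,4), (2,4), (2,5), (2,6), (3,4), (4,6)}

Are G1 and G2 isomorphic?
Yes, isomorphic

The graphs are isomorphic.
One valid mapping φ: V(G1) → V(G2): 0→2, 1→6, 2→1, 3→4, 4→5, 5→0, 6→3

Verify φ preserves adjacency — for each edge of G1, its image is an edge of G2:
  (0,1) → (φ(0),φ(1)) = (2,6) ∈ E(G2) ✓
  (0,2) → (φ(0),φ(2)) = (1,2) ∈ E(G2) ✓
  (0,3) → (φ(0),φ(3)) = (2,4) ∈ E(G2) ✓
  (0,4) → (φ(0),φ(4)) = (2,5) ∈ E(G2) ✓
  (0,5) → (φ(0),φ(5)) = (0,2) ∈ E(G2) ✓
  (1,3) → (φ(1),φ(3)) = (4,6) ∈ E(G2) ✓
  (1,5) → (φ(1),φ(5)) = (0,6) ∈ E(G2) ✓
  (2,3) → (φ(2),φ(3)) = (1,4) ∈ E(G2) ✓
  (2,5) → (φ(2),φ(5)) = (0,1) ∈ E(G2) ✓
  (2,6) → (φ(2),φ(6)) = (1,3) ∈ E(G2) ✓
  (3,5) → (φ(3),φ(5)) = (0,4) ∈ E(G2) ✓
  (3,6) → (φ(3),φ(6)) = (3,4) ∈ E(G2) ✓
  (4,5) → (φ(4),φ(5)) = (0,5) ∈ E(G2) ✓
  (5,6) → (φ(5),φ(6)) = (0,3) ∈ E(G2) ✓
All 14 edges of G1 map to edges of G2, and |E(G1)| = |E(G2)| = 14, so φ is a bijection on edges as well as vertices. Hence G1 ≅ G2.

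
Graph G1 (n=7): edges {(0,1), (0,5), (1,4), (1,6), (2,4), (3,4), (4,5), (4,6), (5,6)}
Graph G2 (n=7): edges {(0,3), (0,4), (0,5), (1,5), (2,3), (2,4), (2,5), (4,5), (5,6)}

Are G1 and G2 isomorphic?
Yes, isomorphic

The graphs are isomorphic.
One valid mapping φ: V(G1) → V(G2): 0→3, 1→0, 2→6, 3→1, 4→5, 5→2, 6→4

Verify φ preserves adjacency — for each edge of G1, its image is an edge of G2:
  (0,1) → (φ(0),φ(1)) = (0,3) ∈ E(G2) ✓
  (0,5) → (φ(0),φ(5)) = (2,3) ∈ E(G2) ✓
  (1,4) → (φ(1),φ(4)) = (0,5) ∈ E(G2) ✓
  (1,6) → (φ(1),φ(6)) = (0,4) ∈ E(G2) ✓
  (2,4) → (φ(2),φ(4)) = (5,6) ∈ E(G2) ✓
  (3,4) → (φ(3),φ(4)) = (1,5) ∈ E(G2) ✓
  (4,5) → (φ(4),φ(5)) = (2,5) ∈ E(G2) ✓
  (4,6) → (φ(4),φ(6)) = (4,5) ∈ E(G2) ✓
  (5,6) → (φ(5),φ(6)) = (2,4) ∈ E(G2) ✓
All 9 edges of G1 map to edges of G2, and |E(G1)| = |E(G2)| = 9, so φ is a bijection on edges as well as vertices. Hence G1 ≅ G2.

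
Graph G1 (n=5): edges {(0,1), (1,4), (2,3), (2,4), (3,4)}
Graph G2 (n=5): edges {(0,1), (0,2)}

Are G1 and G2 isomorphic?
No, not isomorphic

The graphs are NOT isomorphic.

Counting triangles (3-cliques): G1 has 1, G2 has 0.
Triangle count is an isomorphism invariant, so differing triangle counts rule out isomorphism.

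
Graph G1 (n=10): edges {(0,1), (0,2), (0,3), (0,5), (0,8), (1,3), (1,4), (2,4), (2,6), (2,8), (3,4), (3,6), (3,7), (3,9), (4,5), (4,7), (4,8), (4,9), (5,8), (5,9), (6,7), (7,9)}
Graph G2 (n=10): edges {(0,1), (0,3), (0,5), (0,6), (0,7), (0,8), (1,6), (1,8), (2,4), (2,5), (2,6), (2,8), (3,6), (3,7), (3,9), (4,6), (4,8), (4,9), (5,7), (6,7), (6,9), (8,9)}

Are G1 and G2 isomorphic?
Yes, isomorphic

The graphs are isomorphic.
One valid mapping φ: V(G1) → V(G2): 0→8, 1→1, 2→2, 3→0, 4→6, 5→9, 6→5, 7→7, 8→4, 9→3

Verify φ preserves adjacency — for each edge of G1, its image is an edge of G2:
  (0,1) → (φ(0),φ(1)) = (1,8) ∈ E(G2) ✓
  (0,2) → (φ(0),φ(2)) = (2,8) ∈ E(G2) ✓
  (0,3) → (φ(0),φ(3)) = (0,8) ∈ E(G2) ✓
  (0,5) → (φ(0),φ(5)) = (8,9) ∈ E(G2) ✓
  (0,8) → (φ(0),φ(8)) = (4,8) ∈ E(G2) ✓
  (1,3) → (φ(1),φ(3)) = (0,1) ∈ E(G2) ✓
  (1,4) → (φ(1),φ(4)) = (1,6) ∈ E(G2) ✓
  (2,4) → (φ(2),φ(4)) = (2,6) ∈ E(G2) ✓
  (2,6) → (φ(2),φ(6)) = (2,5) ∈ E(G2) ✓
  (2,8) → (φ(2),φ(8)) = (2,4) ∈ E(G2) ✓
  (3,4) → (φ(3),φ(4)) = (0,6) ∈ E(G2) ✓
  (3,6) → (φ(3),φ(6)) = (0,5) ∈ E(G2) ✓
  (3,7) → (φ(3),φ(7)) = (0,7) ∈ E(G2) ✓
  (3,9) → (φ(3),φ(9)) = (0,3) ∈ E(G2) ✓
  (4,5) → (φ(4),φ(5)) = (6,9) ∈ E(G2) ✓
  (4,7) → (φ(4),φ(7)) = (6,7) ∈ E(G2) ✓
  (4,8) → (φ(4),φ(8)) = (4,6) ∈ E(G2) ✓
  (4,9) → (φ(4),φ(9)) = (3,6) ∈ E(G2) ✓
  (5,8) → (φ(5),φ(8)) = (4,9) ∈ E(G2) ✓
  (5,9) → (φ(5),φ(9)) = (3,9) ∈ E(G2) ✓
  (6,7) → (φ(6),φ(7)) = (5,7) ∈ E(G2) ✓
  (7,9) → (φ(7),φ(9)) = (3,7) ∈ E(G2) ✓
All 22 edges of G1 map to edges of G2, and |E(G1)| = |E(G2)| = 22, so φ is a bijection on edges as well as vertices. Hence G1 ≅ G2.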